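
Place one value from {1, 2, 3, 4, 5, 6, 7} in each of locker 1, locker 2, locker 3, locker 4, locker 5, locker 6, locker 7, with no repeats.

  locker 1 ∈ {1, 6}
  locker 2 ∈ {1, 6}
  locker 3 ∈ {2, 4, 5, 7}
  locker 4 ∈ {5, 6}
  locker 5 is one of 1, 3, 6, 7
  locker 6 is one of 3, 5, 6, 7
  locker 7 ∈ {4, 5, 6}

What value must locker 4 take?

5

Among the 7 variables, 2 fits only locker 3 (and all 7 values in {1, 2, 3, 4, 5, 6, 7} must be used), so locker 3 = 2.
The 6 still-open variables draw from only 6 values {1, 3, 4, 5, 6, 7}, so each is used; only locker 7 can be 4, hence locker 7 = 4.
The 2 variables locker 1 and locker 2 are confined to {1, 6}, which locks those values in; drop them from locker 4, locker 5, locker 6.
So locker 4 = 5.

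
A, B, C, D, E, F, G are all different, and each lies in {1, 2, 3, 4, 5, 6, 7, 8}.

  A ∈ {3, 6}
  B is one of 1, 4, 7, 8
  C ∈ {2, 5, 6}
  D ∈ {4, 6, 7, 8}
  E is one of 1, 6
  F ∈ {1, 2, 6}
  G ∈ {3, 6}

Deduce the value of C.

A and G share exactly the 2 values {3, 6}; by pigeonhole those values go to them, so strike 3, 6 from C, D, E, F.
That leaves E = 1. So B, F can't be 1.
F must be 2 (only option left). Remove 2 from C.
So C = 5.

5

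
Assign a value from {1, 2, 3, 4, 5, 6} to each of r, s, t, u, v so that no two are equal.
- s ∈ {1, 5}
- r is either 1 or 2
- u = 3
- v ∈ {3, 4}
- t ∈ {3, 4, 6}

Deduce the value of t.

u's domain is down to {3}, so u = 3. Eliminate 3 elsewhere: t, v.
v's domain is down to {4}, so v = 4. Eliminate 4 elsewhere: t.
So t = 6.

6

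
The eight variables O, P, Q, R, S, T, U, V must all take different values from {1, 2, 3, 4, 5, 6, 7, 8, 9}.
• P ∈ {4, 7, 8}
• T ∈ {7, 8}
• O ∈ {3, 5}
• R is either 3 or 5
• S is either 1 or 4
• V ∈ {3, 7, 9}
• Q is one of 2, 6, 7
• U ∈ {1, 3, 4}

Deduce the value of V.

O and R share exactly the 2 values {3, 5}; by pigeonhole those values go to them, so strike 3, 5 from U, V.
S and U share exactly the 2 values {1, 4}; by pigeonhole those values go to them, so strike 1, 4 from P.
The 2 variables P and T are confined to {7, 8}, which locks those values in; drop them from Q, V.
So V = 9.

9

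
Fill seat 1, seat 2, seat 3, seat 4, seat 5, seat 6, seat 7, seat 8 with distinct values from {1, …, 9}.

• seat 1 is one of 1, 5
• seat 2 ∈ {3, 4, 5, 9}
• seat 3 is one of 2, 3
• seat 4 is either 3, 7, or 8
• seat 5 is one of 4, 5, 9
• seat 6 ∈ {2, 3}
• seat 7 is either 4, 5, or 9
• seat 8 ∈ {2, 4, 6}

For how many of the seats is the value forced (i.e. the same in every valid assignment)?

seat 3 and seat 6 share exactly the 2 values {2, 3}; by pigeonhole those values go to them, so strike 2, 3 from seat 2, seat 4, seat 8.
seat 2, seat 5, seat 7 between them cover only {4, 5, 9} — a naked triple. Remove those values from seat 1, seat 8.
That leaves seat 1 = 1.
seat 8 must be 6 (only option left).
Determined: seat 1=1, seat 8=6. The other seats each still have more than one consistent value. That makes 2.

2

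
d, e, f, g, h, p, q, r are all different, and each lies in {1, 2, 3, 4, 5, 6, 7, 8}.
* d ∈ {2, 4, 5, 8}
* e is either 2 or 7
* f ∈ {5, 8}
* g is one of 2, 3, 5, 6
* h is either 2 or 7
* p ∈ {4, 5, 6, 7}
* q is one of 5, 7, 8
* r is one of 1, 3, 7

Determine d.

Among the 8 variables, 1 fits only r (and all 8 values in {1, 2, 3, 4, 5, 6, 7, 8} must be used), so r = 1.
The 7 still-open variables together cover exactly {2, 3, 4, 5, 6, 7, 8} — 7 values for 7 variables — and 3 appears only in g's list, so g = 3.
Among the 6 still-open variables, 6 fits only p (and all 6 values in {2, 4, 5, 6, 7, 8} must be used), so p = 6.
The 5 still-open variables draw from only 5 values {2, 4, 5, 7, 8}, so each is used; only d can be 4, hence d = 4.

4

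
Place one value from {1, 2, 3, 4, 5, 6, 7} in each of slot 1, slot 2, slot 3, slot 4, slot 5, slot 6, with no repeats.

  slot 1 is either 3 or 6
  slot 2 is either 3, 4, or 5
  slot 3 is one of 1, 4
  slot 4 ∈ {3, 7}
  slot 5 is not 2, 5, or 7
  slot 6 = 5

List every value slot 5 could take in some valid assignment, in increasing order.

1, 3, 4, 6

slot 6 must be 5 (only option left). Eliminate 5 elsewhere: slot 2.
The 5 still-open variables together cover exactly {1, 3, 4, 6, 7} — 5 values for 5 variables — and 7 appears only in slot 4's list, so slot 4 = 7.
No further eliminations apply; slot 5 can still be any of 1, 3, 4, 6.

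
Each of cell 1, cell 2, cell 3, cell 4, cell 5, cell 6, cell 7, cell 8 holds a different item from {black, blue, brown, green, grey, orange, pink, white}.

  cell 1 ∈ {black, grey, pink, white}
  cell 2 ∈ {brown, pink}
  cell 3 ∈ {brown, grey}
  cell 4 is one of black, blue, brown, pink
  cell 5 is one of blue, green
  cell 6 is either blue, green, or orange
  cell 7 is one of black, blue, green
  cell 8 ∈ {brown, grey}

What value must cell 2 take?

Among the 8 variables, orange fits only cell 6 (and all 8 values in {black, blue, brown, green, grey, orange, pink, white} must be used), so cell 6 = orange.
Among the 7 still-open variables, white fits only cell 1 (and all 7 values in {black, blue, brown, green, grey, pink, white} must be used), so cell 1 = white.
cell 3 and cell 8 between them cover only {brown, grey} — a naked pair. Remove those values from cell 2, cell 4.
So cell 2 = pink.

pink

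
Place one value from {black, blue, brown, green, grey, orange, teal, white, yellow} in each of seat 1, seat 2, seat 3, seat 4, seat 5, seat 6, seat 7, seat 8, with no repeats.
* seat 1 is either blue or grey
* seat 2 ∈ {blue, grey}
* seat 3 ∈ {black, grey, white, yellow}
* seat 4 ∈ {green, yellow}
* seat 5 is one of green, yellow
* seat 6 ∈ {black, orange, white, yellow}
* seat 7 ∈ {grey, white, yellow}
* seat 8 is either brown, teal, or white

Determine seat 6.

orange

The 2 variables seat 1 and seat 2 are confined to {blue, grey}, which locks those values in; drop them from seat 3, seat 7.
seat 4 and seat 5 share exactly the 2 values {green, yellow}; by pigeonhole those values go to them, so strike green, yellow from seat 3, seat 6, seat 7.
That leaves seat 7 = white. Strike white from seat 3, seat 6, seat 8.
seat 3's domain is down to {black}, so seat 3 = black. Eliminate black elsewhere: seat 6.
So seat 6 = orange.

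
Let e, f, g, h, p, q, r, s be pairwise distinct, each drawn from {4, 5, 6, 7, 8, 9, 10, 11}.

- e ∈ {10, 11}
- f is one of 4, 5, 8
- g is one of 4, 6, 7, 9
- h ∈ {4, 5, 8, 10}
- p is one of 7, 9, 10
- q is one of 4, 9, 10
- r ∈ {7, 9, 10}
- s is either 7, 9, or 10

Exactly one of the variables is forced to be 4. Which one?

q

The 8 variables draw from only 8 values {4, 5, 6, 7, 8, 9, 10, 11}, so each is used; only g can be 6, hence g = 6.
The 7 still-open variables together cover exactly {4, 5, 7, 8, 9, 10, 11} — 7 values for 7 variables — and 11 appears only in e's list, so e = 11.
p, r, s share exactly the 3 values {7, 9, 10}; by pigeonhole those values go to them, so strike 7, 9, 10 from h, q.
So 4 goes to q.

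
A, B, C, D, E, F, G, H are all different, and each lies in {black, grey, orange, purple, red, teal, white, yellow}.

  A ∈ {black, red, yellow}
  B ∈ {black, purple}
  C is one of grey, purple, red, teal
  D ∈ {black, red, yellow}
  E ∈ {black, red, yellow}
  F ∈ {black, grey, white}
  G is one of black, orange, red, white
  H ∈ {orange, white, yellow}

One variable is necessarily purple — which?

B

The 8 variables together cover exactly {black, grey, orange, purple, red, teal, white, yellow} — 8 values for 8 variables — and teal appears only in C's list, so C = teal.
The 7 still-open variables together cover exactly {black, grey, orange, purple, red, white, yellow} — 7 values for 7 variables — and grey appears only in F's list, so F = grey.
The 6 still-open variables draw from only 6 values {black, orange, purple, red, white, yellow}, so each is used; only B can be purple, hence B = purple.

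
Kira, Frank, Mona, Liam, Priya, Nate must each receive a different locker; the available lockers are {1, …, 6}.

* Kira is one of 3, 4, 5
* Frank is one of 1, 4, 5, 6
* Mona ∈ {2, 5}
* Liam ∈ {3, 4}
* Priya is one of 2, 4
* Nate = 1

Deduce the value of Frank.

Nate's domain is down to {1}, so Nate = 1. Strike 1 from Frank.
Among the 5 still-open variables, 6 fits only Frank (and all 5 values in {2, 3, 4, 5, 6} must be used), so Frank = 6.

6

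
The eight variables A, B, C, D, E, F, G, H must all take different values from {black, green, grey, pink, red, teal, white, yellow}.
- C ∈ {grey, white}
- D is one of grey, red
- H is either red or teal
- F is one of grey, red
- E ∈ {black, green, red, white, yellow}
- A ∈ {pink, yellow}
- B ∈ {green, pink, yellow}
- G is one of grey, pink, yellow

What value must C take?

white

Among the 8 variables, black fits only E (and all 8 values in {black, green, grey, pink, red, teal, white, yellow} must be used), so E = black.
Among the 7 still-open variables, green fits only B (and all 7 values in {green, grey, pink, red, teal, white, yellow} must be used), so B = green.
The 6 still-open variables draw from only 6 values {grey, pink, red, teal, white, yellow}, so each is used; only H can be teal, hence H = teal.
Among the 5 still-open variables, white fits only C (and all 5 values in {grey, pink, red, white, yellow} must be used), so C = white.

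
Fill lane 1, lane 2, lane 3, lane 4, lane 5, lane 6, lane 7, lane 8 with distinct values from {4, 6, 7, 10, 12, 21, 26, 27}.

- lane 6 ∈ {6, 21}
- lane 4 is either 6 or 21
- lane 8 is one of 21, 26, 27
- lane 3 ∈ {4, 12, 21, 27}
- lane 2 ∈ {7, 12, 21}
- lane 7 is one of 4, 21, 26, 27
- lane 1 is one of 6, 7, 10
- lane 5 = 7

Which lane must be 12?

lane 5 must be 7 (only option left). Remove 7 from lane 1, lane 2.
The 7 still-open variables together cover exactly {4, 6, 10, 12, 21, 26, 27} — 7 values for 7 variables — and 10 appears only in lane 1's list, so lane 1 = 10.
lane 4 and lane 6 between them cover only {6, 21} — a naked pair. Remove those values from lane 2, lane 3, lane 7, lane 8.
So 12 goes to lane 2.

lane 2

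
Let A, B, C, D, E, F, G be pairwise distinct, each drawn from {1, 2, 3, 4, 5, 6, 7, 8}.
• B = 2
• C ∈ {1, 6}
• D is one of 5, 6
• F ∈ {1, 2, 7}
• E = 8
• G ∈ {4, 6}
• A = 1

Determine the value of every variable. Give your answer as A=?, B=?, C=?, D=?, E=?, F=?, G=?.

A=1, B=2, C=6, D=5, E=8, F=7, G=4

A's domain is down to {1}, so A = 1. Strike 1 from C, F.
That leaves B = 2. So F can't be 2.
That leaves C = 6. Eliminate 6 elsewhere: D, G.
That leaves D = 5.
E must be 8 (only option left).
F must be 7 (only option left).
That leaves G = 4.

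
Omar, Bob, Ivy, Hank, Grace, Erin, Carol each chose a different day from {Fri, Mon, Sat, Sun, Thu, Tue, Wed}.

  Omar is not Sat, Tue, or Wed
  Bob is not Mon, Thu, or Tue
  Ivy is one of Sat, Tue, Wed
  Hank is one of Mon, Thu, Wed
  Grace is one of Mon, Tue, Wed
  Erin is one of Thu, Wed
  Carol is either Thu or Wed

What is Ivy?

The 2 variables Erin and Carol are confined to {Thu, Wed}, which locks those values in; drop them from Omar, Bob, Ivy, Hank, Grace.
Hank has just one choice, so Hank = Mon. Eliminate Mon elsewhere: Omar, Grace.
That leaves Grace = Tue. Eliminate Tue elsewhere: Ivy.
So Ivy = Sat.

Sat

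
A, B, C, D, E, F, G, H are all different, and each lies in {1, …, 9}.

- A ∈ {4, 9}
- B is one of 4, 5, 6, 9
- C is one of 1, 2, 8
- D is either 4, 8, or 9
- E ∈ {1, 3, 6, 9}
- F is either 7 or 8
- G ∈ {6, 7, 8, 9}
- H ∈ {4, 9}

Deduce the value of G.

6

A and H share exactly the 2 values {4, 9}; by pigeonhole those values go to them, so strike 4, 9 from B, D, E, G.
That leaves D = 8. Eliminate 8 elsewhere: C, F, G.
That leaves F = 7. So G can't be 7.
So G = 6.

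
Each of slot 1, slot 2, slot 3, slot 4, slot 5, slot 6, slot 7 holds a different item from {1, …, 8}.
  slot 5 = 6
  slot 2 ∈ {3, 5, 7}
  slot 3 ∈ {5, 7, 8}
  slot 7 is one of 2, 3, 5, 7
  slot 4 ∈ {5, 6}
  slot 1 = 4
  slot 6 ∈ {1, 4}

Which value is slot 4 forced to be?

slot 1's domain is down to {4}, so slot 1 = 4. Remove 4 from slot 6.
slot 5 has just one choice, so slot 5 = 6. Eliminate 6 elsewhere: slot 4.
So slot 4 = 5.

5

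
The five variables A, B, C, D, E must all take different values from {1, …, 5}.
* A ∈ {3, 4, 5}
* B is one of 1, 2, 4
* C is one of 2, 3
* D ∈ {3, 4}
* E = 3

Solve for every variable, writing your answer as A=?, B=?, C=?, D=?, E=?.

A=5, B=1, C=2, D=4, E=3

E has just one choice, so E = 3. Remove 3 from A, C, D.
C's domain is down to {2}, so C = 2. Remove 2 from B.
That leaves D = 4. Eliminate 4 elsewhere: A, B.
That leaves A = 5.
B has just one choice, so B = 1.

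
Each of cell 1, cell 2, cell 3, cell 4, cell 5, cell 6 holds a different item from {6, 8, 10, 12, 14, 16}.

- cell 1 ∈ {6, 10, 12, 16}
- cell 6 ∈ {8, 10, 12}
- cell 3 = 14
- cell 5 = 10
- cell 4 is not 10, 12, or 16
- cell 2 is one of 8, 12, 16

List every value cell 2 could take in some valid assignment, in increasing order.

cell 3's domain is down to {14}, so cell 3 = 14. Remove 14 from cell 4.
That leaves cell 5 = 10. Remove 10 from cell 1, cell 6.
No further eliminations apply; cell 2 can still be any of 8, 12, 16.

8, 12, 16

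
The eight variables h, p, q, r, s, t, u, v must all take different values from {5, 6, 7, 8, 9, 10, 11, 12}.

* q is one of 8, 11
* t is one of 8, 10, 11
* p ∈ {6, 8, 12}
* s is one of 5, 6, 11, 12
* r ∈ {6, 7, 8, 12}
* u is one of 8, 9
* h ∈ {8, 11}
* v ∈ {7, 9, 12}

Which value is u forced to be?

9

The 8 variables together cover exactly {5, 6, 7, 8, 9, 10, 11, 12} — 8 values for 8 variables — and 5 appears only in s's list, so s = 5.
The 7 still-open variables together cover exactly {6, 7, 8, 9, 10, 11, 12} — 7 values for 7 variables — and 10 appears only in t's list, so t = 10.
h and q share exactly the 2 values {8, 11}; by pigeonhole those values go to them, so strike 8, 11 from p, r, u.
So u = 9.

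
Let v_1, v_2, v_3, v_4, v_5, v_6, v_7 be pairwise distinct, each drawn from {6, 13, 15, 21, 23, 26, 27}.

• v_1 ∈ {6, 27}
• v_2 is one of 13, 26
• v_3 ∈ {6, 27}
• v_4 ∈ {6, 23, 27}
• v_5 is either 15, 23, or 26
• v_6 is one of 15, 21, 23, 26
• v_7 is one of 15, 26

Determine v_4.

23

The 7 variables draw from only 7 values {6, 13, 15, 21, 23, 26, 27}, so each is used; only v_2 can be 13, hence v_2 = 13.
The 6 still-open variables draw from only 6 values {6, 15, 21, 23, 26, 27}, so each is used; only v_6 can be 21, hence v_6 = 21.
v_1 and v_3 share exactly the 2 values {6, 27}; by pigeonhole those values go to them, so strike 6, 27 from v_4.
So v_4 = 23.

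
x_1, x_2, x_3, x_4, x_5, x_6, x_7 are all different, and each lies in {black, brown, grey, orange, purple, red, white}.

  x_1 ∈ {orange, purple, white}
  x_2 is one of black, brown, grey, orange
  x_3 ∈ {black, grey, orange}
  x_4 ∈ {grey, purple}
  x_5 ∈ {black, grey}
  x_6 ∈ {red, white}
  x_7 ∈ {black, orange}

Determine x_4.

purple

Among the 7 variables, brown fits only x_2 (and all 7 values in {black, brown, grey, orange, purple, red, white} must be used), so x_2 = brown.
The 6 still-open variables together cover exactly {black, grey, orange, purple, red, white} — 6 values for 6 variables — and red appears only in x_6's list, so x_6 = red.
The 5 still-open variables draw from only 5 values {black, grey, orange, purple, white}, so each is used; only x_1 can be white, hence x_1 = white.
The 4 still-open variables together cover exactly {black, grey, orange, purple} — 4 values for 4 variables — and purple appears only in x_4's list, so x_4 = purple.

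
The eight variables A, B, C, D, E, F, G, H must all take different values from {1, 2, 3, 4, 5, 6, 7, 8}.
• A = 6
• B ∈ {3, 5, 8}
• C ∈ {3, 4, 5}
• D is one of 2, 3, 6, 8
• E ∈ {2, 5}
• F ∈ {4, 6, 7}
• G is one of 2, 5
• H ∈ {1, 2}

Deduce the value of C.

4

A has just one choice, so A = 6. Remove 6 from D, F.
The 7 still-open variables together cover exactly {1, 2, 3, 4, 5, 7, 8} — 7 values for 7 variables — and 1 appears only in H's list, so H = 1.
The 6 still-open variables draw from only 6 values {2, 3, 4, 5, 7, 8}, so each is used; only F can be 7, hence F = 7.
The 5 still-open variables together cover exactly {2, 3, 4, 5, 8} — 5 values for 5 variables — and 4 appears only in C's list, so C = 4.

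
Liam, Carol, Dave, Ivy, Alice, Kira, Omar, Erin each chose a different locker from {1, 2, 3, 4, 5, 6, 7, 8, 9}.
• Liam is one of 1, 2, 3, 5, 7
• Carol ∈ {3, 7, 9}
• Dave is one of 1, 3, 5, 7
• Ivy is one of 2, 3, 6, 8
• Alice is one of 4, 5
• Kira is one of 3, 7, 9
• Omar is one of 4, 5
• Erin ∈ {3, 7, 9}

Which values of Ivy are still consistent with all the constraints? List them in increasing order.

6, 8

The 2 variables Alice and Omar are confined to {4, 5}, which locks those values in; drop them from Liam, Dave.
The 3 variables Carol, Kira, Erin are confined to {3, 7, 9}, which locks those values in; drop them from Liam, Dave, Ivy.
Dave's domain is down to {1}, so Dave = 1. Eliminate 1 elsewhere: Liam.
Liam has just one choice, so Liam = 2. Strike 2 from Ivy.
No further eliminations apply; Ivy can still be any of 6, 8.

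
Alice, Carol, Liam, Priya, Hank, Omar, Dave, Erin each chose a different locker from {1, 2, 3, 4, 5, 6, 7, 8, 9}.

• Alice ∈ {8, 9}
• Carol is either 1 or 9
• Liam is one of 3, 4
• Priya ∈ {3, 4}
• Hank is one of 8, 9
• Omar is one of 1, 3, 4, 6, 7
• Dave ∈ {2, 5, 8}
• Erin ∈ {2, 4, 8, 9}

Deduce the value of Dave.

Alice and Hank share exactly the 2 values {8, 9}; by pigeonhole those values go to them, so strike 8, 9 from Carol, Dave, Erin.
Carol must be 1 (only option left). Eliminate 1 elsewhere: Omar.
Liam and Priya between them cover only {3, 4} — a naked pair. Remove those values from Omar, Erin.
Erin must be 2 (only option left). Strike 2 from Dave.
So Dave = 5.

5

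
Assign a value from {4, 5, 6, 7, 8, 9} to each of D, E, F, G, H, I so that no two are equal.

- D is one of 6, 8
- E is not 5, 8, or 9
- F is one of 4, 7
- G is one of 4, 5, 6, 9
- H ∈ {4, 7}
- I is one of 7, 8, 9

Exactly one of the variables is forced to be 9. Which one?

I

Among the 6 variables, 5 fits only G (and all 6 values in {4, 5, 6, 7, 8, 9} must be used), so G = 5.
The 5 still-open variables draw from only 5 values {4, 6, 7, 8, 9}, so each is used; only I can be 9, hence I = 9.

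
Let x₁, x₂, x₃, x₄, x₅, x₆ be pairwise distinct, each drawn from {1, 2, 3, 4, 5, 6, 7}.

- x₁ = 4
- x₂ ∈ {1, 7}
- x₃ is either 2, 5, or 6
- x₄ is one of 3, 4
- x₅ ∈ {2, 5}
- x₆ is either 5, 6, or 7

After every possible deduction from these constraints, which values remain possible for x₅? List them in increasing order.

x₁ has just one choice, so x₁ = 4. Remove 4 from x₄.
That leaves x₄ = 3.
No further eliminations apply; x₅ can still be any of 2, 5.

2, 5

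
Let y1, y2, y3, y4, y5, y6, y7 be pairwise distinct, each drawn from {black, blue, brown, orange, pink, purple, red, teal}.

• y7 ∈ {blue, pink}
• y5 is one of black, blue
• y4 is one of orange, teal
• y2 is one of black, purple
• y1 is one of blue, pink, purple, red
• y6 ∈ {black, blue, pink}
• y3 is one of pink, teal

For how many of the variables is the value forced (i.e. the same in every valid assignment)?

4

The 7 variables together cover exactly {black, blue, orange, pink, purple, red, teal} — 7 values for 7 variables — and orange appears only in y4's list, so y4 = orange.
The 6 still-open variables draw from only 6 values {black, blue, pink, purple, red, teal}, so each is used; only y1 can be red, hence y1 = red.
Among the 5 still-open variables, purple fits only y2 (and all 5 values in {black, blue, pink, purple, teal} must be used), so y2 = purple.
The 4 still-open variables draw from only 4 values {black, blue, pink, teal}, so each is used; only y3 can be teal, hence y3 = teal.
Determined: y1=red, y2=purple, y3=teal, y4=orange. The other variables each still have more than one consistent value. That makes 4.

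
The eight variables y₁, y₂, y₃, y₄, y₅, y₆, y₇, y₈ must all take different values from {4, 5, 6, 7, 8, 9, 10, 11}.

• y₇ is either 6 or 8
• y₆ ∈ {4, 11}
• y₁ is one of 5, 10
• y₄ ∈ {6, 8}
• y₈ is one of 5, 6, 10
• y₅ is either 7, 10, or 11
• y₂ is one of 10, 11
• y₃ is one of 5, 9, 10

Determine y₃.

Among the 8 variables, 4 fits only y₆ (and all 8 values in {4, 5, 6, 7, 8, 9, 10, 11} must be used), so y₆ = 4.
The 7 still-open variables together cover exactly {5, 6, 7, 8, 9, 10, 11} — 7 values for 7 variables — and 7 appears only in y₅'s list, so y₅ = 7.
The 6 still-open variables together cover exactly {5, 6, 8, 9, 10, 11} — 6 values for 6 variables — and 9 appears only in y₃'s list, so y₃ = 9.

9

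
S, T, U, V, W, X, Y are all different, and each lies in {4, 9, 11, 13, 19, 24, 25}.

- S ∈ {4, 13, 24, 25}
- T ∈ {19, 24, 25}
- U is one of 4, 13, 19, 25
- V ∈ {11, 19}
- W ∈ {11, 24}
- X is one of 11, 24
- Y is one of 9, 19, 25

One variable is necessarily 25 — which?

The 7 variables draw from only 7 values {4, 9, 11, 13, 19, 24, 25}, so each is used; only Y can be 9, hence Y = 9.
W and X between them cover only {11, 24} — a naked pair. Remove those values from S, T, V.
V has just one choice, so V = 19. Remove 19 from T, U.
So 25 goes to T.

T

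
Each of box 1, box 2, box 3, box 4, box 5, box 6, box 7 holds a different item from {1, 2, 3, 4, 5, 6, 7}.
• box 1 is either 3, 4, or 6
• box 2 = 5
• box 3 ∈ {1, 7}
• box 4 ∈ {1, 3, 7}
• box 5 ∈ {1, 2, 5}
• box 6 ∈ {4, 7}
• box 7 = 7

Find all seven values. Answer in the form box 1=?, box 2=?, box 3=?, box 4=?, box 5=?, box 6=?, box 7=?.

box 1=6, box 2=5, box 3=1, box 4=3, box 5=2, box 6=4, box 7=7

box 2 must be 5 (only option left). Strike 5 from box 5.
box 7 must be 7 (only option left). Remove 7 from box 3, box 4, box 6.
box 3 must be 1 (only option left). Remove 1 from box 4, box 5.
That leaves box 4 = 3. Remove 3 from box 1.
box 5 must be 2 (only option left).
box 6's domain is down to {4}, so box 6 = 4. So box 1 can't be 4.
box 1 has just one choice, so box 1 = 6.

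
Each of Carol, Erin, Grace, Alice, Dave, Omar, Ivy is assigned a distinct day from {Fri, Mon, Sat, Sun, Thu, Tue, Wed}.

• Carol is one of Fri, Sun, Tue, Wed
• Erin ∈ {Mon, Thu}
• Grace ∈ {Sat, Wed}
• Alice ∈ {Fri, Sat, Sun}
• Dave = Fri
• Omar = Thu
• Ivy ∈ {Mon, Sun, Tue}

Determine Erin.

Dave must be Fri (only option left). So Carol, Alice can't be Fri.
Omar has just one choice, so Omar = Thu. Strike Thu from Erin.
So Erin = Mon.

Mon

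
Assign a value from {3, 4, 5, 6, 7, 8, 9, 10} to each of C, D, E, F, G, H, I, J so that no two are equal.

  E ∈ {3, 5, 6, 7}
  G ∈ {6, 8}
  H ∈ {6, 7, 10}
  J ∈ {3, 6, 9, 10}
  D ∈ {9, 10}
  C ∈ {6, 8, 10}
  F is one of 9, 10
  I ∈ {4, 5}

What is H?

7

Among the 8 variables, 4 fits only I (and all 8 values in {3, 4, 5, 6, 7, 8, 9, 10} must be used), so I = 4.
Among the 7 still-open variables, 5 fits only E (and all 7 values in {3, 5, 6, 7, 8, 9, 10} must be used), so E = 5.
The 6 still-open variables draw from only 6 values {3, 6, 7, 8, 9, 10}, so each is used; only J can be 3, hence J = 3.
The 5 still-open variables draw from only 5 values {6, 7, 8, 9, 10}, so each is used; only H can be 7, hence H = 7.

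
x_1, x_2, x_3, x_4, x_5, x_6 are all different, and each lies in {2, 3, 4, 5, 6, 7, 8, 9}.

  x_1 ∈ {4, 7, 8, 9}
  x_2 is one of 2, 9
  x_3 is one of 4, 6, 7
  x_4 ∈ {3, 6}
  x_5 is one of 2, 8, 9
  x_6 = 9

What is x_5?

x_6 has just one choice, so x_6 = 9. Eliminate 9 elsewhere: x_1, x_2, x_5.
x_2's domain is down to {2}, so x_2 = 2. So x_5 can't be 2.
So x_5 = 8.

8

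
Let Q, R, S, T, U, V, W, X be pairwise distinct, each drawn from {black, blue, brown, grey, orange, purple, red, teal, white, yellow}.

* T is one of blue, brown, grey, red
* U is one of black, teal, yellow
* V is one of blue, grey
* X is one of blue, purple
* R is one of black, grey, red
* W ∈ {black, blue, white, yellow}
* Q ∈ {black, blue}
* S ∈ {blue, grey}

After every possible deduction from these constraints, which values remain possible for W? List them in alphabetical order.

S and V share exactly the 2 values {blue, grey}; by pigeonhole those values go to them, so strike blue, grey from Q, R, T, W, X.
Q has just one choice, so Q = black. Strike black from R, U, W.
R's domain is down to {red}, so R = red. So T can't be red.
T's domain is down to {brown}, so T = brown.
X has just one choice, so X = purple.
No further eliminations apply; W can still be any of white, yellow.

white, yellow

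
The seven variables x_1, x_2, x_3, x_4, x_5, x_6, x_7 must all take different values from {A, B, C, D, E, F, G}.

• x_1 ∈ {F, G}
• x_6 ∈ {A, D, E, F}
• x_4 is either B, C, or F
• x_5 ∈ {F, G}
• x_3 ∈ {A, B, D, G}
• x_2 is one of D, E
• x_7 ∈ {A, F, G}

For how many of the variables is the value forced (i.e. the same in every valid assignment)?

3

The 7 variables together cover exactly {A, B, C, D, E, F, G} — 7 values for 7 variables — and C appears only in x_4's list, so x_4 = C.
The 6 still-open variables together cover exactly {A, B, D, E, F, G} — 6 values for 6 variables — and B appears only in x_3's list, so x_3 = B.
x_1 and x_5 between them cover only {F, G} — a naked pair. Remove those values from x_6, x_7.
That leaves x_7 = A. Strike A from x_6.
Determined: x_3=B, x_4=C, x_7=A. The other variables each still have more than one consistent value. That makes 3.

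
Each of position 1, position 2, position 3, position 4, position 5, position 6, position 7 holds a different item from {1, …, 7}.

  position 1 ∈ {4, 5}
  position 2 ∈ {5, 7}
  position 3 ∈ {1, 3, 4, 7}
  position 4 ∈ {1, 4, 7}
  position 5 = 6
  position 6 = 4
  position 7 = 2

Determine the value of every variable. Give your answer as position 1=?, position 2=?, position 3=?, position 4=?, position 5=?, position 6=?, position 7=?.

position 5's domain is down to {6}, so position 5 = 6.
position 6's domain is down to {4}, so position 6 = 4. Remove 4 from position 1, position 3, position 4.
position 7 has just one choice, so position 7 = 2.
position 1 has just one choice, so position 1 = 5. Eliminate 5 elsewhere: position 2.
position 2 must be 7 (only option left). So position 3, position 4 can't be 7.
position 4's domain is down to {1}, so position 4 = 1. Strike 1 from position 3.
position 3's domain is down to {3}, so position 3 = 3.

position 1=5, position 2=7, position 3=3, position 4=1, position 5=6, position 6=4, position 7=2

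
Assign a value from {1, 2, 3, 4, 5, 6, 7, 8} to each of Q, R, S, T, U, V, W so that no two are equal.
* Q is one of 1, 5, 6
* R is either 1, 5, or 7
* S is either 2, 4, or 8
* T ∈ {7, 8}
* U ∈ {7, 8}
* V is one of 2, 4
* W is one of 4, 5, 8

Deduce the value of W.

Among the 7 variables, 6 fits only Q (and all 7 values in {1, 2, 4, 5, 6, 7, 8} must be used), so Q = 6.
The 6 still-open variables draw from only 6 values {1, 2, 4, 5, 7, 8}, so each is used; only R can be 1, hence R = 1.
The 5 still-open variables together cover exactly {2, 4, 5, 7, 8} — 5 values for 5 variables — and 5 appears only in W's list, so W = 5.

5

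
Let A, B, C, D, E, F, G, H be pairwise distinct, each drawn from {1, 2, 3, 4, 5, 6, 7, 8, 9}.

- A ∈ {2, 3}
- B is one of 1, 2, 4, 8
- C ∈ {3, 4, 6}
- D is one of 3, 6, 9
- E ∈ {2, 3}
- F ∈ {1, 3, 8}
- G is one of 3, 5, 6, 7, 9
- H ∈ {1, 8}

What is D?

The 2 variables A and E are confined to {2, 3}, which locks those values in; drop them from B, C, D, F, G.
The 2 variables F and H are confined to {1, 8}, which locks those values in; drop them from B.
B's domain is down to {4}, so B = 4. Strike 4 from C.
C's domain is down to {6}, so C = 6. Remove 6 from D, G.
So D = 9.

9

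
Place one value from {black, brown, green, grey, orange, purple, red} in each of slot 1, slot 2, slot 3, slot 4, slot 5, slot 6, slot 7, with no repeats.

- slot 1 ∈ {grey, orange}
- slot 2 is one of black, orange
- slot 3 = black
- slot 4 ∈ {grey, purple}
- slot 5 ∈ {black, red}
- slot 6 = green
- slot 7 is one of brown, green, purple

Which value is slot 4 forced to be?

slot 3 has just one choice, so slot 3 = black. So slot 2, slot 5 can't be black.
slot 5 has just one choice, so slot 5 = red.
slot 6's domain is down to {green}, so slot 6 = green. So slot 7 can't be green.
That leaves slot 2 = orange. Eliminate orange elsewhere: slot 1.
slot 1 must be grey (only option left). So slot 4 can't be grey.
So slot 4 = purple.

purple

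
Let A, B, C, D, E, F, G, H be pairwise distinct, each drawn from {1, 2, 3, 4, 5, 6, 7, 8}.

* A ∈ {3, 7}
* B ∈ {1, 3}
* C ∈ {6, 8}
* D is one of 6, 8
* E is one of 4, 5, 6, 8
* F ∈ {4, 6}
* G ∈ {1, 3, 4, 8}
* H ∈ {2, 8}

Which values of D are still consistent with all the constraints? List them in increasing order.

6, 8

The 8 variables together cover exactly {1, 2, 3, 4, 5, 6, 7, 8} — 8 values for 8 variables — and 2 appears only in H's list, so H = 2.
The 7 still-open variables draw from only 7 values {1, 3, 4, 5, 6, 7, 8}, so each is used; only E can be 5, hence E = 5.
The 6 still-open variables draw from only 6 values {1, 3, 4, 6, 7, 8}, so each is used; only A can be 7, hence A = 7.
C and D share exactly the 2 values {6, 8}; by pigeonhole those values go to them, so strike 6, 8 from F, G.
F has just one choice, so F = 4. Eliminate 4 elsewhere: G.
No further eliminations apply; D can still be any of 6, 8.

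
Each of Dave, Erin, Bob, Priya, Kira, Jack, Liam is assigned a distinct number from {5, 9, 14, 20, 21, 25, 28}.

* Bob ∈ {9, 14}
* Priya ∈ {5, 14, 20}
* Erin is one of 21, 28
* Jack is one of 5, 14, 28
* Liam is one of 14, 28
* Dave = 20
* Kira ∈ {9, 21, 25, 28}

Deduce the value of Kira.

25

Dave has just one choice, so Dave = 20. Remove 20 from Priya.
The 6 still-open variables draw from only 6 values {5, 9, 14, 21, 25, 28}, so each is used; only Kira can be 25, hence Kira = 25.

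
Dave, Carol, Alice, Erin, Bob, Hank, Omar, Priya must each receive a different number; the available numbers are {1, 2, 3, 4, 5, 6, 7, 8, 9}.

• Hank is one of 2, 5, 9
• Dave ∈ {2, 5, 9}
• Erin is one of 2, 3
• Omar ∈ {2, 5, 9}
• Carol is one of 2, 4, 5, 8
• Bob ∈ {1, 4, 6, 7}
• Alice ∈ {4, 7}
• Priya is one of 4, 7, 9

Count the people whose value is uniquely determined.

2

The 3 variables Dave, Hank, Omar are confined to {2, 5, 9}, which locks those values in; drop them from Carol, Erin, Priya.
That leaves Erin = 3.
Alice and Priya between them cover only {4, 7} — a naked pair. Remove those values from Carol, Bob.
Carol has just one choice, so Carol = 8.
Determined: Carol=8, Erin=3. The other people each still have more than one consistent value. That makes 2.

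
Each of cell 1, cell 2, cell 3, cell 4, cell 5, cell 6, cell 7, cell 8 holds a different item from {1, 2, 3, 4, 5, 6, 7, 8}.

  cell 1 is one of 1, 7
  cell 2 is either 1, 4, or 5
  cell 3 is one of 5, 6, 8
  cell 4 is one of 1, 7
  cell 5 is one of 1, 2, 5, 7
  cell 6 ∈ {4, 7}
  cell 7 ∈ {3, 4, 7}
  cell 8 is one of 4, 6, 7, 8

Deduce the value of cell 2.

The 8 variables together cover exactly {1, 2, 3, 4, 5, 6, 7, 8} — 8 values for 8 variables — and 2 appears only in cell 5's list, so cell 5 = 2.
The 7 still-open variables together cover exactly {1, 3, 4, 5, 6, 7, 8} — 7 values for 7 variables — and 3 appears only in cell 7's list, so cell 7 = 3.
The 2 variables cell 1 and cell 4 are confined to {1, 7}, which locks those values in; drop them from cell 2, cell 6, cell 8.
cell 6's domain is down to {4}, so cell 6 = 4. Remove 4 from cell 2, cell 8.
So cell 2 = 5.

5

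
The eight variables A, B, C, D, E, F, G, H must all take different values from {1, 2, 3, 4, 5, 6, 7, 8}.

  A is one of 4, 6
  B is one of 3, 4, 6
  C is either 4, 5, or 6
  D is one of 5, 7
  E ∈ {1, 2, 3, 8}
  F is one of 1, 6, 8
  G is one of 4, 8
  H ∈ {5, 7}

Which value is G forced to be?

8

The 8 variables together cover exactly {1, 2, 3, 4, 5, 6, 7, 8} — 8 values for 8 variables — and 2 appears only in E's list, so E = 2.
The 7 still-open variables together cover exactly {1, 3, 4, 5, 6, 7, 8} — 7 values for 7 variables — and 1 appears only in F's list, so F = 1.
The 6 still-open variables draw from only 6 values {3, 4, 5, 6, 7, 8}, so each is used; only B can be 3, hence B = 3.
The 5 still-open variables together cover exactly {4, 5, 6, 7, 8} — 5 values for 5 variables — and 8 appears only in G's list, so G = 8.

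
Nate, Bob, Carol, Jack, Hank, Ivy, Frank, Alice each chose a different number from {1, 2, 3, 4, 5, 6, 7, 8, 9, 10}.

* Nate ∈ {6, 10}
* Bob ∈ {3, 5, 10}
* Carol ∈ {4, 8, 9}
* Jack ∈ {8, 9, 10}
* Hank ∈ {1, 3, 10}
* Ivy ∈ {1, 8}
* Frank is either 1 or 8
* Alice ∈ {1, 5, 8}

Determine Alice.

The 8 variables together cover exactly {1, 3, 4, 5, 6, 8, 9, 10} — 8 values for 8 variables — and 4 appears only in Carol's list, so Carol = 4.
The 7 still-open variables together cover exactly {1, 3, 5, 6, 8, 9, 10} — 7 values for 7 variables — and 6 appears only in Nate's list, so Nate = 6.
Among the 6 still-open variables, 9 fits only Jack (and all 6 values in {1, 3, 5, 8, 9, 10} must be used), so Jack = 9.
Ivy and Frank between them cover only {1, 8} — a naked pair. Remove those values from Hank, Alice.
So Alice = 5.

5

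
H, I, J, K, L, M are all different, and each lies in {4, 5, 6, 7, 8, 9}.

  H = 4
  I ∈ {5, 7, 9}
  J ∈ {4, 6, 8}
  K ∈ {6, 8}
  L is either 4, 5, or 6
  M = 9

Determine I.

H must be 4 (only option left). So J, L can't be 4.
M has just one choice, so M = 9. Eliminate 9 elsewhere: I.
The 4 still-open variables draw from only 4 values {5, 6, 7, 8}, so each is used; only I can be 7, hence I = 7.

7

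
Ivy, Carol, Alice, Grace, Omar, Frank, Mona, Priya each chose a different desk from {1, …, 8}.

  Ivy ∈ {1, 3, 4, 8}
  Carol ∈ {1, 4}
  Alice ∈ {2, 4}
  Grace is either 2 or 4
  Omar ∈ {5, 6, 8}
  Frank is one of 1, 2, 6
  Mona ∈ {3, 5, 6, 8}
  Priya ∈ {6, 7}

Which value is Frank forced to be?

Among the 8 variables, 7 fits only Priya (and all 8 values in {1, 2, 3, 4, 5, 6, 7, 8} must be used), so Priya = 7.
The 2 variables Alice and Grace are confined to {2, 4}, which locks those values in; drop them from Ivy, Carol, Frank.
Carol must be 1 (only option left). So Ivy, Frank can't be 1.
So Frank = 6.

6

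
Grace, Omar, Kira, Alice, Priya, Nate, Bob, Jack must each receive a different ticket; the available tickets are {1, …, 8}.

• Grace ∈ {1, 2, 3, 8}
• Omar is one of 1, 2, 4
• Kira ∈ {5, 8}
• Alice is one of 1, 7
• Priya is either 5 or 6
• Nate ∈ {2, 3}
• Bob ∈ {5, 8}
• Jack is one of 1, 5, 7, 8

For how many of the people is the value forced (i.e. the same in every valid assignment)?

2

The 8 variables draw from only 8 values {1, 2, 3, 4, 5, 6, 7, 8}, so each is used; only Omar can be 4, hence Omar = 4.
Among the 7 still-open variables, 6 fits only Priya (and all 7 values in {1, 2, 3, 5, 6, 7, 8} must be used), so Priya = 6.
Kira and Bob share exactly the 2 values {5, 8}; by pigeonhole those values go to them, so strike 5, 8 from Grace, Jack.
Alice and Jack between them cover only {1, 7} — a naked pair. Remove those values from Grace.
Determined: Omar=4, Priya=6. The other people each still have more than one consistent value. That makes 2.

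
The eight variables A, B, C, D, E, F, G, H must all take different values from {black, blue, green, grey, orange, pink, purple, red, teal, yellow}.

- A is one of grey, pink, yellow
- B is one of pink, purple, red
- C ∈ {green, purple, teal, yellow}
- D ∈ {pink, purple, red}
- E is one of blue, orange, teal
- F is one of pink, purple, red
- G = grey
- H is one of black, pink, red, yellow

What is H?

black

G has just one choice, so G = grey. Eliminate grey elsewhere: A.
B, D, F between them cover only {pink, purple, red} — a naked triple. Remove those values from A, C, H.
A must be yellow (only option left). Eliminate yellow elsewhere: C, H.
So H = black.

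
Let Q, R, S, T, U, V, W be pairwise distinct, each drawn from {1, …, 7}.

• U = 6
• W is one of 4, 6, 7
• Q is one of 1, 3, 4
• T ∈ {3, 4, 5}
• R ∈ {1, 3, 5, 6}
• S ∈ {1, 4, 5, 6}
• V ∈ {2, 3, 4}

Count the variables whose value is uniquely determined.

3

U must be 6 (only option left). So R, S, W can't be 6.
Among the 6 still-open variables, 2 fits only V (and all 6 values in {1, 2, 3, 4, 5, 7} must be used), so V = 2.
The 5 still-open variables together cover exactly {1, 3, 4, 5, 7} — 5 values for 5 variables — and 7 appears only in W's list, so W = 7.
Determined: U=6, V=2, W=7. The other variables each still have more than one consistent value. That makes 3.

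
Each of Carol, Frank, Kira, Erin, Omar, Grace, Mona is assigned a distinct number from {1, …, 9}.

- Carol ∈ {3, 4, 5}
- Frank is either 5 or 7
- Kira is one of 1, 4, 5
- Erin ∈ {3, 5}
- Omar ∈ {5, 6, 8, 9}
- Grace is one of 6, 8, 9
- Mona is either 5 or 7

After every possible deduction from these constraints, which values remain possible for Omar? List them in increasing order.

Frank and Mona between them cover only {5, 7} — a naked pair. Remove those values from Carol, Kira, Erin, Omar.
Erin must be 3 (only option left). Remove 3 from Carol.
Carol's domain is down to {4}, so Carol = 4. Strike 4 from Kira.
Kira's domain is down to {1}, so Kira = 1.
No further eliminations apply; Omar can still be any of 6, 8, 9.

6, 8, 9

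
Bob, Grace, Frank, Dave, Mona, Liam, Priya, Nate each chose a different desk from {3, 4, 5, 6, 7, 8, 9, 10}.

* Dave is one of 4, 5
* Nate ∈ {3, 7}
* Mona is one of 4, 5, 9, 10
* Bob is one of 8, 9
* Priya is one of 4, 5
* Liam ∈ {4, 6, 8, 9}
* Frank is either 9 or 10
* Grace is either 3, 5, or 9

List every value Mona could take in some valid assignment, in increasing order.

9, 10

The 8 variables draw from only 8 values {3, 4, 5, 6, 7, 8, 9, 10}, so each is used; only Liam can be 6, hence Liam = 6.
Among the 7 still-open variables, 7 fits only Nate (and all 7 values in {3, 4, 5, 7, 8, 9, 10} must be used), so Nate = 7.
Among the 6 still-open variables, 3 fits only Grace (and all 6 values in {3, 4, 5, 8, 9, 10} must be used), so Grace = 3.
The 5 still-open variables draw from only 5 values {4, 5, 8, 9, 10}, so each is used; only Bob can be 8, hence Bob = 8.
Dave and Priya share exactly the 2 values {4, 5}; by pigeonhole those values go to them, so strike 4, 5 from Mona.
No further eliminations apply; Mona can still be any of 9, 10.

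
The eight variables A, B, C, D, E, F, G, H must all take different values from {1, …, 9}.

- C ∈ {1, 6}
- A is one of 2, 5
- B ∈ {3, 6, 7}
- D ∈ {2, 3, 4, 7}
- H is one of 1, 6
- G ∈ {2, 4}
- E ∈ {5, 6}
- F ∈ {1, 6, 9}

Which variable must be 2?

Among the 8 variables, 9 fits only F (and all 8 values in {1, 2, 3, 4, 5, 6, 7, 9} must be used), so F = 9.
C and H share exactly the 2 values {1, 6}; by pigeonhole those values go to them, so strike 1, 6 from B, E.
E has just one choice, so E = 5. Remove 5 from A.
So 2 goes to A.

A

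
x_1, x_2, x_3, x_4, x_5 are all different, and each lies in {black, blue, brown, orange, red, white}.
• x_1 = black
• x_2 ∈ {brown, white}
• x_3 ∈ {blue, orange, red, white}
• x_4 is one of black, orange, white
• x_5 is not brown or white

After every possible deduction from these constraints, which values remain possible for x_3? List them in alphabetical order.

blue, orange, red, white

x_1 has just one choice, so x_1 = black. Strike black from x_4, x_5.
No further eliminations apply; x_3 can still be any of blue, orange, red, white.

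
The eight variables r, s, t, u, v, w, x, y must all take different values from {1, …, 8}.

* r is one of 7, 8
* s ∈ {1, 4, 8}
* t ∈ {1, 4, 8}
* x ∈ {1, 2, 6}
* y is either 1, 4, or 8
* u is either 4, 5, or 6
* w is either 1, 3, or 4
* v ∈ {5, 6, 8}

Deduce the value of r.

The 8 variables draw from only 8 values {1, 2, 3, 4, 5, 6, 7, 8}, so each is used; only x can be 2, hence x = 2.
The 7 still-open variables draw from only 7 values {1, 3, 4, 5, 6, 7, 8}, so each is used; only w can be 3, hence w = 3.
The 6 still-open variables draw from only 6 values {1, 4, 5, 6, 7, 8}, so each is used; only r can be 7, hence r = 7.

7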